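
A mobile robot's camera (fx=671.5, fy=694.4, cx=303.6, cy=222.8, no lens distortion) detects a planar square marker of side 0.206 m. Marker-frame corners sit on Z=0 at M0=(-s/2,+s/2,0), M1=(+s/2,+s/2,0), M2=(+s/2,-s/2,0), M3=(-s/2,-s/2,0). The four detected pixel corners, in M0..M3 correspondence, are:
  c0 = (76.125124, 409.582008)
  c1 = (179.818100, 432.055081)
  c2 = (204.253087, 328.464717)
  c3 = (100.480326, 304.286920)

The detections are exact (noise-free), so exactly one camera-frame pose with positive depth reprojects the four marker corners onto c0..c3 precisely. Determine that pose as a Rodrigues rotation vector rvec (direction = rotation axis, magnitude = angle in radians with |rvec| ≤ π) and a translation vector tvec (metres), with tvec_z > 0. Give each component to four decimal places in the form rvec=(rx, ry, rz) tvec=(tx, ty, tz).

rvec=(0.0399, -0.0947, 0.2407) tvec=(-0.3208, 0.2778, 1.3211)

Intrinsics K: fx=671.5, fy=694.4, cx=303.6, cy=222.8
Marker side s = 0.206 m; corners in marker frame (Z=0):
  M0 = (-0.1030, +0.1030, 0)
  M1 = (+0.1030, +0.1030, 0)
  M2 = (+0.1030, -0.1030, 0)
  M3 = (-0.1030, -0.1030, 0)
Detected image corners:
  c0 = (76.125124, 409.582008) px
  c1 = (179.818100, 432.055081) px
  c2 = (204.253087, 328.464717) px
  c3 = (100.480326, 304.286920) px
Planar DLT: solve 8×8 A·h = b for H (H[2,2]=1):
  H  [+513.99803 -115.44553 +140.54039]
  H  [+140.67706 +514.80486 +368.80097]
  H  [+0.07449 +0.02125 +1.00000]
B = K⁻¹H; ‖b₁‖=0.756945, ‖b₂‖=0.756945; λ = 2/(‖b₁‖+‖b₂‖) = 1.321100, sign → tz>0 ⇒ λ=+1.321100
r₁ = λ·B[:,0] = (+0.96674,+0.23607,+0.09841); r₂ = λ·B[:,1] = (-0.23982,+0.97041,+0.02807)
r₃ = r₁×r₂ = (-0.08887,-0.05074,+0.99475); SVD([r₁ r₂ r₃]) → R = UVᵀ:
  R  [+0.96674 -0.23982 -0.08887]
  R  [+0.23607 +0.97041 -0.05074]
  R  [+0.09841 +0.02807 +0.99475]
t = (-0.32080, +0.27777, +1.32110) m
tr R = 2.931904; θ = arccos((tr R − 1)/2) = 0.261699 rad = 14.994°
axis k = ((R−Rᵀ)₃₂, (R−Rᵀ)₁₃, (R−Rᵀ)₂₁) / (2 sinθ) = (+0.152317, -0.361916, +0.919683)
rvec = θ·k = (+0.039861, -0.094713, +0.240680)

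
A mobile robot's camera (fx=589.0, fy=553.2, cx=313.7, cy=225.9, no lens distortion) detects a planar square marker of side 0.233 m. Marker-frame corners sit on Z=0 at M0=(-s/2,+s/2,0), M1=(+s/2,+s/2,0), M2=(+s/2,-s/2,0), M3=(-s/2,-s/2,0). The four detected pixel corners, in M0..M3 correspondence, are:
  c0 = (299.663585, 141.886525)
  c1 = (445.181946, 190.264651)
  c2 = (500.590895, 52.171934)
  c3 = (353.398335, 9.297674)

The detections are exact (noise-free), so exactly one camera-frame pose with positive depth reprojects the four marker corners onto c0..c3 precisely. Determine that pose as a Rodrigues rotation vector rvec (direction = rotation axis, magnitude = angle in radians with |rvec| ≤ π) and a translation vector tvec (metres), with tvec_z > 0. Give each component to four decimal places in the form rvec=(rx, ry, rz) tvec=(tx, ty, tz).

rvec=(-0.0399, 0.1474, 0.3611) tvec=(0.1275, -0.2055, 0.8879)

Intrinsics K: fx=589.0, fy=553.2, cx=313.7, cy=225.9
Marker side s = 0.233 m; corners in marker frame (Z=0):
  M0 = (-0.1165, +0.1165, 0)
  M1 = (+0.1165, +0.1165, 0)
  M2 = (+0.1165, -0.1165, 0)
  M3 = (-0.1165, -0.1165, 0)
Detected image corners:
  c0 = (299.663585, 141.886525) px
  c1 = (445.181946, 190.264651) px
  c2 = (500.590895, 52.171934) px
  c3 = (353.398335, 9.297674) px
Planar DLT: solve 8×8 A·h = b for H (H[2,2]=1):
  H  [+560.29100 -239.81833 +398.30668]
  H  [+179.09690 +579.23092 +97.84211]
  H  [-0.16975 -0.01420 +1.00000]
B = K⁻¹H; ‖b₁‖=1.126224, ‖b₂‖=1.126224; λ = 2/(‖b₁‖+‖b₂‖) = 0.887922, sign → tz>0 ⇒ λ=+0.887922
r₁ = λ·B[:,0] = (+0.92492,+0.34901,-0.15072); r₂ = λ·B[:,1] = (-0.35481,+0.93485,-0.01261)
r₃ = r₁×r₂ = (+0.13650,+0.06514,+0.98850); SVD([r₁ r₂ r₃]) → R = UVᵀ:
  R  [+0.92492 -0.35481 +0.13650]
  R  [+0.34901 +0.93485 +0.06514]
  R  [-0.15072 -0.01261 +0.98850]
t = (+0.12755, -0.20554, +0.88792) m
tr R = 2.848266; θ = arccos((tr R − 1)/2) = 0.392036 rad = 22.462°
axis k = ((R−Rᵀ)₃₂, (R−Rᵀ)₁₃, (R−Rᵀ)₂₁) / (2 sinθ) = (-0.101744, +0.375883, +0.921065)
rvec = θ·k = (-0.039888, +0.147360, +0.361091)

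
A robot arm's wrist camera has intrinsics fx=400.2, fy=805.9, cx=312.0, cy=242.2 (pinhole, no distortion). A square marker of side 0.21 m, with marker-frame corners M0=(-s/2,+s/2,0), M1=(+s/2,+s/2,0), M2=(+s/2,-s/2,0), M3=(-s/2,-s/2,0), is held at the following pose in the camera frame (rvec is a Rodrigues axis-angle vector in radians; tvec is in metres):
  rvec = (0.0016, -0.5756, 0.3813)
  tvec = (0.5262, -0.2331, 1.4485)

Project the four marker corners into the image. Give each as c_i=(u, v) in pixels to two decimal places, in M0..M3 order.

Intrinsics K: fx=400.2, fy=805.9, cx=312.0, cy=242.2
Marker side s = 0.21 m; corners in marker frame (Z=0):
  M0 = (-0.1050, +0.1050, 0)
  M1 = (+0.1050, +0.1050, 0)
  M2 = (+0.1050, -0.1050, 0)
  M3 = (-0.1050, -0.1050, 0)
rvec = (0.0016, -0.5756, 0.3813), |rvec| = θ = 0.69044 rad = 39.559°
Rodrigues: sinθ=0.63688, 1−cosθ=0.22903; R = I + sinθ·[k]× + (1−cosθ)·[k]×²:
    [+0.77097 -0.35216 -0.53065]
    [+0.35128 +0.93015 -0.10692]
    [+0.53124 -0.10397 +0.84082]
t = (0.5262, -0.2331, 1.4485) m
M0: Pc = R·M0+t = (+0.40827, -0.17232, +1.38180); u = 400.2·(+0.40827)/1.38180 + 312.0 = 430.2443, v = 805.9·(-0.17232)/1.38180 + 242.2 = 141.6997
M1: Pc = R·M1+t = (+0.57017, -0.09855, +1.49336); u = 400.2·(+0.57017)/1.49336 + 312.0 = 464.7987, v = 805.9·(-0.09855)/1.49336 + 242.2 = 189.0167
M2: Pc = R·M2+t = (+0.64413, -0.29388, +1.51520); u = 400.2·(+0.64413)/1.51520 + 312.0 = 482.1298, v = 805.9·(-0.29388)/1.51520 + 242.2 = 85.8910
M3: Pc = R·M3+t = (+0.48223, -0.36765, +1.40364); u = 400.2·(+0.48223)/1.40364 + 312.0 = 449.4904, v = 805.9·(-0.36765)/1.40364 + 242.2 = 31.1136

c0=(430.24, 141.70) c1=(464.80, 189.02) c2=(482.13, 85.89) c3=(449.49, 31.11)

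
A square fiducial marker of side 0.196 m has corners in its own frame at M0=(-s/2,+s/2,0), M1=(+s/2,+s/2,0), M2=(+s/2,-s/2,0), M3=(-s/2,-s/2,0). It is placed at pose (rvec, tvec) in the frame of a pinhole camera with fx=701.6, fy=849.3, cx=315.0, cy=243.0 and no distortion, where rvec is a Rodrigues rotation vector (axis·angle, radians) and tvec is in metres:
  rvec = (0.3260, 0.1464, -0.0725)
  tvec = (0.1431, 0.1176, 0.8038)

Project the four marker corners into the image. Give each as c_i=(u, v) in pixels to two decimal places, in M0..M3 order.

Intrinsics K: fx=701.6, fy=849.3, cx=315.0, cy=243.0
Marker side s = 0.196 m; corners in marker frame (Z=0):
  M0 = (-0.0980, +0.0980, 0)
  M1 = (+0.0980, +0.0980, 0)
  M2 = (+0.0980, -0.0980, 0)
  M3 = (-0.0980, -0.0980, 0)
rvec = (0.3260, 0.1464, -0.0725), |rvec| = θ = 0.36464 rad = 20.893°
Rodrigues: sinθ=0.35662, 1−cosθ=0.06575; R = I + sinθ·[k]× + (1−cosθ)·[k]×²:
    [+0.98680 +0.09450 +0.13149]
    [-0.04730 +0.94485 -0.32407]
    [-0.15486 +0.31357 +0.93685]
t = (0.1431, 0.1176, 0.8038) m
M0: Pc = R·M0+t = (+0.05565, +0.21483, +0.84971); u = 701.6·(+0.05565)/0.84971 + 315.0 = 360.9539, v = 849.3·(+0.21483)/0.84971 + 243.0 = 457.7281
M1: Pc = R·M1+t = (+0.24907, +0.20556, +0.81935); u = 701.6·(+0.24907)/0.81935 + 315.0 = 528.2732, v = 849.3·(+0.20556)/0.81935 + 243.0 = 456.0724
M2: Pc = R·M2+t = (+0.23055, +0.02037, +0.75789); u = 701.6·(+0.23055)/0.75789 + 315.0 = 528.4214, v = 849.3·(+0.02037)/0.75789 + 243.0 = 265.8256
M3: Pc = R·M3+t = (+0.03713, +0.02964, +0.78825); u = 701.6·(+0.03713)/0.78825 + 315.0 = 348.0503, v = 849.3·(+0.02964)/0.78825 + 243.0 = 274.9364

c0=(360.95, 457.73) c1=(528.27, 456.07) c2=(528.42, 265.83) c3=(348.05, 274.94)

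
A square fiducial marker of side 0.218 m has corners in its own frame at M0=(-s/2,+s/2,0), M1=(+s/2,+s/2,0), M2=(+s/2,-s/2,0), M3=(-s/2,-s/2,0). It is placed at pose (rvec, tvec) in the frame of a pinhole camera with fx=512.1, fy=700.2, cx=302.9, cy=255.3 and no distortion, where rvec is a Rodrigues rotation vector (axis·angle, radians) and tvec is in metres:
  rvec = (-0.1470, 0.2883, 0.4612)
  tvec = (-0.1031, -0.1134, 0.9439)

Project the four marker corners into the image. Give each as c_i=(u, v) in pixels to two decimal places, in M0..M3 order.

c0=(172.75, 210.33) c1=(269.02, 277.47) c2=(325.25, 129.87) c3=(226.77, 73.85)

Intrinsics K: fx=512.1, fy=700.2, cx=302.9, cy=255.3
Marker side s = 0.218 m; corners in marker frame (Z=0):
  M0 = (-0.1090, +0.1090, 0)
  M1 = (+0.1090, +0.1090, 0)
  M2 = (+0.1090, -0.1090, 0)
  M3 = (-0.1090, -0.1090, 0)
rvec = (-0.1470, 0.2883, 0.4612), |rvec| = θ = 0.56341 rad = 32.281°
Rodrigues: sinθ=0.53407, 1−cosθ=0.15456; R = I + sinθ·[k]× + (1−cosθ)·[k]×²:
    [+0.85596 -0.45782 +0.24028]
    [+0.41655 +0.88591 +0.20409]
    [-0.30630 -0.07460 +0.94901]
t = (-0.1031, -0.1134, 0.9439) m
M0: Pc = R·M0+t = (-0.24630, -0.06224, +0.96915); u = 512.1·(-0.24630)/0.96915 + 302.9 = 172.7544, v = 700.2·(-0.06224)/0.96915 + 255.3 = 210.3327
M1: Pc = R·M1+t = (-0.05970, +0.02857, +0.90238); u = 512.1·(-0.05970)/0.90238 + 302.9 = 269.0188, v = 700.2·(+0.02857)/0.90238 + 255.3 = 277.4672
M2: Pc = R·M2+t = (+0.04010, -0.16456, +0.91865); u = 512.1·(+0.04010)/0.91865 + 302.9 = 325.2549, v = 700.2·(-0.16456)/0.91865 + 255.3 = 129.8706
M3: Pc = R·M3+t = (-0.14650, -0.25537, +0.98542); u = 512.1·(-0.14650)/0.98542 + 302.9 = 226.7686, v = 700.2·(-0.25537)/0.98542 + 255.3 = 73.8454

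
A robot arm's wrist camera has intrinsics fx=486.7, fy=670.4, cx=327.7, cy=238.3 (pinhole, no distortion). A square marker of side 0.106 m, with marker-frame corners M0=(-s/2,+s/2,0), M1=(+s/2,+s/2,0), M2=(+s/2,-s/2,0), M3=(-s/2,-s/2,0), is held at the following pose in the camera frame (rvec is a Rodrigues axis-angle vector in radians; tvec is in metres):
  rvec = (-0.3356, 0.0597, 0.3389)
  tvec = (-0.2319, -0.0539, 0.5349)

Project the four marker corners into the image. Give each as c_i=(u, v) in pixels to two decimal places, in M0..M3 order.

c0=(49.58, 208.16) c1=(137.91, 251.31) c2=(181.21, 134.78) c3=(97.20, 96.71)

Intrinsics K: fx=486.7, fy=670.4, cx=327.7, cy=238.3
Marker side s = 0.106 m; corners in marker frame (Z=0):
  M0 = (-0.0530, +0.0530, 0)
  M1 = (+0.0530, +0.0530, 0)
  M2 = (+0.0530, -0.0530, 0)
  M3 = (-0.0530, -0.0530, 0)
rvec = (-0.3356, 0.0597, 0.3389), |rvec| = θ = 0.48067 rad = 27.540°
Rodrigues: sinθ=0.46237, 1−cosθ=0.11332; R = I + sinθ·[k]× + (1−cosθ)·[k]×²:
    [+0.94192 -0.33583 +0.00165]
    [+0.31617 +0.88843 +0.33275]
    [-0.11321 -0.31290 +0.94301]
t = (-0.2319, -0.0539, 0.5349) m
M0: Pc = R·M0+t = (-0.29962, -0.02357, +0.52432); u = 486.7·(-0.29962)/0.52432 + 327.7 = 49.5751, v = 670.4·(-0.02357)/0.52432 + 238.3 = 208.1627
M1: Pc = R·M1+t = (-0.19978, +0.00994, +0.51232); u = 486.7·(-0.19978)/0.51232 + 327.7 = 137.9121, v = 670.4·(+0.00994)/0.51232 + 238.3 = 251.3126
M2: Pc = R·M2+t = (-0.16418, -0.08423, +0.54548); u = 486.7·(-0.16418)/0.54548 + 327.7 = 181.2134, v = 670.4·(-0.08423)/0.54548 + 238.3 = 134.7816
M3: Pc = R·M3+t = (-0.26402, -0.11774, +0.55748); u = 486.7·(-0.26402)/0.55748 + 327.7 = 97.2000, v = 670.4·(-0.11774)/0.55748 + 238.3 = 96.7073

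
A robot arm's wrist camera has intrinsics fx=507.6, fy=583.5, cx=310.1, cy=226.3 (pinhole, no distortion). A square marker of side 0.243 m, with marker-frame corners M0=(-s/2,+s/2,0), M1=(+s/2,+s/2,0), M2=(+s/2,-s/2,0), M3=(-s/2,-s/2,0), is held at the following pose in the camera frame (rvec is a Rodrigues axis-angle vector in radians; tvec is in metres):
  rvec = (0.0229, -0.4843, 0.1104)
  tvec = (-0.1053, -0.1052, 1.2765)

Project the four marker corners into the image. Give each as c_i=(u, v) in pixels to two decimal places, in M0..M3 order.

c0=(216.17, 227.90) c1=(305.53, 238.45) c2=(315.83, 132.78) c3=(227.50, 112.44)

Intrinsics K: fx=507.6, fy=583.5, cx=310.1, cy=226.3
Marker side s = 0.243 m; corners in marker frame (Z=0):
  M0 = (-0.1215, +0.1215, 0)
  M1 = (+0.1215, +0.1215, 0)
  M2 = (+0.1215, -0.1215, 0)
  M3 = (-0.1215, -0.1215, 0)
rvec = (0.0229, -0.4843, 0.1104), |rvec| = θ = 0.49725 rad = 28.490°
Rodrigues: sinθ=0.47701, 1−cosθ=0.12110; R = I + sinθ·[k]× + (1−cosθ)·[k]×²:
    [+0.87915 -0.11134 -0.46335]
    [+0.10047 +0.99377 -0.04815]
    [+0.46583 -0.00422 +0.88487]
t = (-0.1053, -0.1052, 1.2765) m
M0: Pc = R·M0+t = (-0.22564, +0.00334, +1.21939); u = 507.6·(-0.22564)/1.21939 + 310.1 = 216.1700, v = 583.5·(+0.00334)/1.21939 + 226.3 = 227.8963
M1: Pc = R·M1+t = (-0.01201, +0.02775, +1.33259); u = 507.6·(-0.01201)/1.33259 + 310.1 = 305.5251, v = 583.5·(+0.02775)/1.33259 + 226.3 = 238.4514
M2: Pc = R·M2+t = (+0.01504, -0.21374, +1.33361); u = 507.6·(+0.01504)/1.33361 + 310.1 = 315.8264, v = 583.5·(-0.21374)/1.33361 + 226.3 = 132.7833
M3: Pc = R·M3+t = (-0.19859, -0.23815, +1.22041); u = 507.6·(-0.19859)/1.22041 + 310.1 = 227.5018, v = 583.5·(-0.23815)/1.22041 + 226.3 = 112.4361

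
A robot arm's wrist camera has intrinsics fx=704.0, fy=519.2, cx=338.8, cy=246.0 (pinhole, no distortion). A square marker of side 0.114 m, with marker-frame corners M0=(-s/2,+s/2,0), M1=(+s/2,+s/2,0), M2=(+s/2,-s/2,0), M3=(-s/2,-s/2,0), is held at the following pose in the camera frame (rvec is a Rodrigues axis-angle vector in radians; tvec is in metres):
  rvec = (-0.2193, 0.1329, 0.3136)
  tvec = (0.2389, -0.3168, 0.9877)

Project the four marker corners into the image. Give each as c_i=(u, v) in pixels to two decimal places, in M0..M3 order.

c0=(458.00, 98.31) c1=(538.51, 113.25) c2=(559.98, 60.70) c3=(480.84, 47.05)

Intrinsics K: fx=704.0, fy=519.2, cx=338.8, cy=246.0
Marker side s = 0.114 m; corners in marker frame (Z=0):
  M0 = (-0.0570, +0.0570, 0)
  M1 = (+0.0570, +0.0570, 0)
  M2 = (+0.0570, -0.0570, 0)
  M3 = (-0.0570, -0.0570, 0)
rvec = (-0.2193, 0.1329, 0.3136), |rvec| = θ = 0.40509 rad = 23.210°
Rodrigues: sinθ=0.39410, 1−cosθ=0.08093; R = I + sinθ·[k]× + (1−cosθ)·[k]×²:
    [+0.94279 -0.31947 +0.09538]
    [+0.29072 +0.92778 +0.23391]
    [-0.16321 -0.19280 +0.96757]
t = (0.2389, -0.3168, 0.9877) m
M0: Pc = R·M0+t = (+0.16695, -0.28049, +0.98601); u = 704.0·(+0.16695)/0.98601 + 338.8 = 458.0011, v = 519.2·(-0.28049)/0.98601 + 246.0 = 98.3051
M1: Pc = R·M1+t = (+0.27443, -0.24735, +0.96741); u = 704.0·(+0.27443)/0.96741 + 338.8 = 538.5071, v = 519.2·(-0.24735)/0.96741 + 246.0 = 113.2515
M2: Pc = R·M2+t = (+0.31085, -0.35311, +0.98939); u = 704.0·(+0.31085)/0.98939 + 338.8 = 559.9849, v = 519.2·(-0.35311)/0.98939 + 246.0 = 60.6973
M3: Pc = R·M3+t = (+0.20337, -0.38625, +1.00799); u = 704.0·(+0.20337)/1.00799 + 338.8 = 480.8379, v = 519.2·(-0.38625)/1.00799 + 246.0 = 47.0469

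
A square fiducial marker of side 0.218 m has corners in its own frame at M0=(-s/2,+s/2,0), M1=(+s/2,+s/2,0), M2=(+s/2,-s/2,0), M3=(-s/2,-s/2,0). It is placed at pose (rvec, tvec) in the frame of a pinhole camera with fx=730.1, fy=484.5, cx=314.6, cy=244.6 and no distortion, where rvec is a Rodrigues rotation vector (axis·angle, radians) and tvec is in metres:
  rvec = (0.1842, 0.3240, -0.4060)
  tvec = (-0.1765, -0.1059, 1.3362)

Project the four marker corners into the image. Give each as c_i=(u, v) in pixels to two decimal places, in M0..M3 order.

c0=(195.56, 255.58) c1=(294.20, 227.47) c2=(242.50, 153.01) c3=(144.96, 185.73)

Intrinsics K: fx=730.1, fy=484.5, cx=314.6, cy=244.6
Marker side s = 0.218 m; corners in marker frame (Z=0):
  M0 = (-0.1090, +0.1090, 0)
  M1 = (+0.1090, +0.1090, 0)
  M2 = (+0.1090, -0.1090, 0)
  M3 = (-0.1090, -0.1090, 0)
rvec = (0.1842, 0.3240, -0.4060), |rvec| = θ = 0.55113 rad = 31.577°
Rodrigues: sinθ=0.52365, 1−cosθ=0.14807; R = I + sinθ·[k]× + (1−cosθ)·[k]×²:
    [+0.86847 +0.41485 +0.27139]
    [-0.35666 +0.90311 -0.23914]
    [-0.34430 +0.11089 +0.93229]
t = (-0.1765, -0.1059, 1.3362) m
M0: Pc = R·M0+t = (-0.22595, +0.03142, +1.38582); u = 730.1·(-0.22595)/1.38582 + 314.6 = 195.5636, v = 484.5·(+0.03142)/1.38582 + 244.6 = 255.5831
M1: Pc = R·M1+t = (-0.03662, -0.04634, +1.31076); u = 730.1·(-0.03662)/1.31076 + 314.6 = 294.2037, v = 484.5·(-0.04634)/1.31076 + 244.6 = 227.4721
M2: Pc = R·M2+t = (-0.12705, -0.24322, +1.28658); u = 730.1·(-0.12705)/1.28658 + 314.6 = 242.5000, v = 484.5·(-0.24322)/1.28658 + 244.6 = 153.0104
M3: Pc = R·M3+t = (-0.31638, -0.16546, +1.36164); u = 730.1·(-0.31638)/1.36164 + 314.6 = 144.9587, v = 484.5·(-0.16546)/1.36164 + 244.6 = 185.7251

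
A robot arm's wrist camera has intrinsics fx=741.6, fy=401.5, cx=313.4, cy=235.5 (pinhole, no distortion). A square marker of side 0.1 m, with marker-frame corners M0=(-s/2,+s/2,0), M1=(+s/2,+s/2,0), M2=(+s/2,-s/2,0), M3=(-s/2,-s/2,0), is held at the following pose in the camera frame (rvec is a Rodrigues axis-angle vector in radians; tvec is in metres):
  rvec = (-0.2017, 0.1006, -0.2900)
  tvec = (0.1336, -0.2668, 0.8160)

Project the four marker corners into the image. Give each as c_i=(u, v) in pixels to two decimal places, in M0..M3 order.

Intrinsics K: fx=741.6, fy=401.5, cx=313.4, cy=235.5
Marker side s = 0.1 m; corners in marker frame (Z=0):
  M0 = (-0.0500, +0.0500, 0)
  M1 = (+0.0500, +0.0500, 0)
  M2 = (+0.0500, -0.0500, 0)
  M3 = (-0.0500, -0.0500, 0)
rvec = (-0.2017, 0.1006, -0.2900), |rvec| = θ = 0.36729 rad = 21.044°
Rodrigues: sinθ=0.35909, 1−cosθ=0.06670; R = I + sinθ·[k]× + (1−cosθ)·[k]×²:
    [+0.95342 +0.27349 +0.12727]
    [-0.29356 +0.93831 +0.18277]
    [-0.06943 -0.21162 +0.97488]
t = (0.1336, -0.2668, 0.8160) m
M0: Pc = R·M0+t = (+0.09960, -0.20521, +0.80889); u = 741.6·(+0.09960)/0.80889 + 313.4 = 404.7178, v = 401.5·(-0.20521)/0.80889 + 235.5 = 133.6438
M1: Pc = R·M1+t = (+0.19495, -0.23456, +0.80195); u = 741.6·(+0.19495)/0.80195 + 313.4 = 493.6756, v = 401.5·(-0.23456)/0.80195 + 235.5 = 118.0648
M2: Pc = R·M2+t = (+0.16760, -0.32839, +0.82311); u = 741.6·(+0.16760)/0.82311 + 313.4 = 464.3999, v = 401.5·(-0.32839)/0.82311 + 235.5 = 75.3149
M3: Pc = R·M3+t = (+0.07225, -0.29904, +0.83005); u = 741.6·(+0.07225)/0.83005 + 313.4 = 377.9549, v = 401.5·(-0.29904)/0.83005 + 235.5 = 90.8543

c0=(404.72, 133.64) c1=(493.68, 118.06) c2=(464.40, 75.31) c3=(377.95, 90.85)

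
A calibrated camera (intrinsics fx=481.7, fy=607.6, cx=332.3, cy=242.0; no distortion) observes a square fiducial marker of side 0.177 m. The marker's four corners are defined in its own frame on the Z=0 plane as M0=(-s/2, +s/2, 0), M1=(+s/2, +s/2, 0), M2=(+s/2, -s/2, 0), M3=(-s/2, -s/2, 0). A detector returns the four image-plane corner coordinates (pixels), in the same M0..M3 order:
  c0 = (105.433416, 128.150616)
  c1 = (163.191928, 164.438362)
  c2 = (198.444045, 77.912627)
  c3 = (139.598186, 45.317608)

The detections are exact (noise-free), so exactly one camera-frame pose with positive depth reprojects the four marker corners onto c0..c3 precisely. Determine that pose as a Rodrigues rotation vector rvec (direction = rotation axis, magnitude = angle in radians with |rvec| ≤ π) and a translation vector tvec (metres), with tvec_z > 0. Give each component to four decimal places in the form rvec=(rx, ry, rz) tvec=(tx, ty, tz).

Intrinsics K: fx=481.7, fy=607.6, cx=332.3, cy=242.0
Marker side s = 0.177 m; corners in marker frame (Z=0):
  M0 = (-0.0885, +0.0885, 0)
  M1 = (+0.0885, +0.0885, 0)
  M2 = (+0.0885, -0.0885, 0)
  M3 = (-0.0885, -0.0885, 0)
Detected image corners:
  c0 = (105.433416, 128.150616) px
  c1 = (163.191928, 164.438362) px
  c2 = (198.444045, 77.912627) px
  c3 = (139.598186, 45.317608) px
Planar DLT: solve 8×8 A·h = b for H (H[2,2]=1):
  H  [+294.08424 -201.07284 +151.11724]
  H  [+170.34748 +474.74285 +103.47533]
  H  [-0.23285 -0.03325 +1.00000]
B = K⁻¹H; ‖b₁‖=0.887744, ‖b₂‖=0.887744; λ = 2/(‖b₁‖+‖b₂‖) = 1.126451, sign → tz>0 ⇒ λ=+1.126451
r₁ = λ·B[:,0] = (+0.86866,+0.42028,-0.26229); r₂ = λ·B[:,1] = (-0.44437,+0.89506,-0.03746)
r₃ = r₁×r₂ = (+0.21903,+0.14909,+0.96426); SVD([r₁ r₂ r₃]) → R = UVᵀ:
  R  [+0.86866 -0.44437 +0.21903]
  R  [+0.42028 +0.89506 +0.14909]
  R  [-0.26229 -0.03746 +0.96426]
t = (-0.42369, -0.25682, +1.12645) m
tr R = 2.727979; θ = arccos((tr R − 1)/2) = 0.527657 rad = 30.233°
axis k = ((R−Rᵀ)₃₂, (R−Rᵀ)₁₃, (R−Rᵀ)₂₁) / (2 sinθ) = (-0.185249, +0.477966, +0.858622)
rvec = θ·k = (-0.097748, +0.252202, +0.453058)

rvec=(-0.0977, 0.2522, 0.4531) tvec=(-0.4237, -0.2568, 1.1265)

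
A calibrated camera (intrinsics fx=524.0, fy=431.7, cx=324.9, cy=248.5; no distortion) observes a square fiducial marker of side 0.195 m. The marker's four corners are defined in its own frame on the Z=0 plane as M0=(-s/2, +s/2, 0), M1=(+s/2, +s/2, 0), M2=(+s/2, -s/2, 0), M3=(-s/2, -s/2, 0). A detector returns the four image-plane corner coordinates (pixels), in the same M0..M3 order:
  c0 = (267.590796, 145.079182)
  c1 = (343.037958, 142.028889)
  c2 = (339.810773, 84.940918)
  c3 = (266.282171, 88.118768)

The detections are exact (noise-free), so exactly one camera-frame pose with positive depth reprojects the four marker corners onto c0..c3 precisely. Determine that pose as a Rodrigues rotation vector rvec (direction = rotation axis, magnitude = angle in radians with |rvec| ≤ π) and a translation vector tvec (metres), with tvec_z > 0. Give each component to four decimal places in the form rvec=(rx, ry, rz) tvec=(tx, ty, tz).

Intrinsics K: fx=524.0, fy=431.7, cx=324.9, cy=248.5
Marker side s = 0.195 m; corners in marker frame (Z=0):
  M0 = (-0.0975, +0.0975, 0)
  M1 = (+0.0975, +0.0975, 0)
  M2 = (+0.0975, -0.0975, 0)
  M3 = (-0.0975, -0.0975, 0)
Detected image corners:
  c0 = (267.590796, 145.079182) px
  c1 = (343.037958, 142.028889) px
  c2 = (339.810773, 84.940918) px
  c3 = (266.282171, 88.118768) px
Planar DLT: solve 8×8 A·h = b for H (H[2,2]=1):
  H  [+376.25207 -28.38373 +304.09815]
  H  [-18.11971 +277.30113 +114.67916]
  H  [-0.01865 -0.13152 +1.00000]
B = K⁻¹H; ‖b₁‖=0.730511, ‖b₂‖=0.730511; λ = 2/(‖b₁‖+‖b₂‖) = 1.368906, sign → tz>0 ⇒ λ=+1.368906
r₁ = λ·B[:,0] = (+0.99876,-0.04276,-0.02553); r₂ = λ·B[:,1] = (+0.03748,+0.98295,-0.18004)
r₃ = r₁×r₂ = (+0.03280,+0.17885,+0.98333); SVD([r₁ r₂ r₃]) → R = UVᵀ:
  R  [+0.99876 +0.03748 +0.03280]
  R  [-0.04276 +0.98295 +0.17885]
  R  [-0.02553 -0.18004 +0.98333]
t = (-0.05434, -0.42434, +1.36891) m
tr R = 2.965034; θ = arccos((tr R − 1)/2) = 0.187266 rad = 10.730°
axis k = ((R−Rᵀ)₃₂, (R−Rᵀ)₁₃, (R−Rᵀ)₂₁) / (2 sinθ) = (-0.963858, +0.156660, -0.215490)
rvec = θ·k = (-0.180498, +0.029337, -0.040354)

rvec=(-0.1805, 0.0293, -0.0404) tvec=(-0.0543, -0.4243, 1.3689)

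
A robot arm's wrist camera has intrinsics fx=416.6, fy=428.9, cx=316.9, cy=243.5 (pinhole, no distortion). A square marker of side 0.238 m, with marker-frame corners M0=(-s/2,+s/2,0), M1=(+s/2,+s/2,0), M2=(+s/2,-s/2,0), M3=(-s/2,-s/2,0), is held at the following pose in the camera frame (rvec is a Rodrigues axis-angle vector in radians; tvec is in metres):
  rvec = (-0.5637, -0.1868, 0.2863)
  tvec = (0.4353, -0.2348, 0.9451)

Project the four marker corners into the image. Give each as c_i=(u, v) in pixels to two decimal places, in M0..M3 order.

Intrinsics K: fx=416.6, fy=428.9, cx=316.9, cy=243.5
Marker side s = 0.238 m; corners in marker frame (Z=0):
  M0 = (-0.1190, +0.1190, 0)
  M1 = (+0.1190, +0.1190, 0)
  M2 = (+0.1190, -0.1190, 0)
  M3 = (-0.1190, -0.1190, 0)
rvec = (-0.5637, -0.1868, 0.2863), |rvec| = θ = 0.65926 rad = 37.773°
Rodrigues: sinθ=0.61253, 1−cosθ=0.20955; R = I + sinθ·[k]× + (1−cosθ)·[k]×²:
    [+0.94365 -0.21524 -0.25137]
    [+0.31678 +0.80727 +0.49796]
    [+0.09575 -0.54953 +0.82997]
t = (0.4353, -0.2348, 0.9451) m
M0: Pc = R·M0+t = (+0.29739, -0.17643, +0.86831); u = 416.6·(+0.29739)/0.86831 + 316.9 = 459.5831, v = 428.9·(-0.17643)/0.86831 + 243.5 = 156.3524
M1: Pc = R·M1+t = (+0.52198, -0.10104, +0.89110); u = 416.6·(+0.52198)/0.89110 + 316.9 = 560.9328, v = 428.9·(-0.10104)/0.89110 + 243.5 = 194.8688
M2: Pc = R·M2+t = (+0.57321, -0.29317, +1.02189); u = 416.6·(+0.57321)/1.02189 + 316.9 = 550.5836, v = 428.9·(-0.29317)/1.02189 + 243.5 = 120.4532
M3: Pc = R·M3+t = (+0.34862, -0.36856, +0.99910); u = 416.6·(+0.34862)/0.99910 + 316.9 = 462.2652, v = 428.9·(-0.36856)/0.99910 + 243.5 = 85.2815

c0=(459.58, 156.35) c1=(560.93, 194.87) c2=(550.58, 120.45) c3=(462.27, 85.28)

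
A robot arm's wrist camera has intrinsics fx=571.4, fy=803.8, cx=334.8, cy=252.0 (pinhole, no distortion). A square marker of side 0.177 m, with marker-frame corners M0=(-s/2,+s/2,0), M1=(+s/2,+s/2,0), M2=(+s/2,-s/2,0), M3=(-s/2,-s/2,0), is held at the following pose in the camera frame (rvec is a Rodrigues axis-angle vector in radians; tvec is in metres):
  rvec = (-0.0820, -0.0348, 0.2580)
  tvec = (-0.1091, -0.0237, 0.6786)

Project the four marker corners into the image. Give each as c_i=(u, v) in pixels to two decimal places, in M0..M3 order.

c0=(149.40, 298.74) c1=(295.75, 352.61) c2=(333.84, 151.21) c3=(190.96, 97.30)

Intrinsics K: fx=571.4, fy=803.8, cx=334.8, cy=252.0
Marker side s = 0.177 m; corners in marker frame (Z=0):
  M0 = (-0.0885, +0.0885, 0)
  M1 = (+0.0885, +0.0885, 0)
  M2 = (+0.0885, -0.0885, 0)
  M3 = (-0.0885, -0.0885, 0)
rvec = (-0.0820, -0.0348, 0.2580), |rvec| = θ = 0.27295 rad = 15.639°
Rodrigues: sinθ=0.26957, 1−cosθ=0.03702; R = I + sinθ·[k]× + (1−cosθ)·[k]×²:
    [+0.96632 -0.25339 -0.04488]
    [+0.25623 +0.96358 +0.07652]
    [+0.02386 -0.08545 +0.99606]
t = (-0.1091, -0.0237, 0.6786) m
M0: Pc = R·M0+t = (-0.21704, +0.03890, +0.66893); u = 571.4·(-0.21704)/0.66893 + 334.8 = 149.3996, v = 803.8·(+0.03890)/0.66893 + 252.0 = 298.7445
M1: Pc = R·M1+t = (-0.04601, +0.08425, +0.67315); u = 571.4·(-0.04601)/0.67315 + 334.8 = 295.7484, v = 803.8·(+0.08425)/0.67315 + 252.0 = 352.6057
M2: Pc = R·M2+t = (-0.00116, -0.08630, +0.68827); u = 571.4·(-0.00116)/0.68827 + 334.8 = 333.8408, v = 803.8·(-0.08630)/0.68827 + 252.0 = 151.2133
M3: Pc = R·M3+t = (-0.17219, -0.13165, +0.68405); u = 571.4·(-0.17219)/0.68405 + 334.8 = 190.9628, v = 803.8·(-0.13165)/0.68405 + 252.0 = 97.2998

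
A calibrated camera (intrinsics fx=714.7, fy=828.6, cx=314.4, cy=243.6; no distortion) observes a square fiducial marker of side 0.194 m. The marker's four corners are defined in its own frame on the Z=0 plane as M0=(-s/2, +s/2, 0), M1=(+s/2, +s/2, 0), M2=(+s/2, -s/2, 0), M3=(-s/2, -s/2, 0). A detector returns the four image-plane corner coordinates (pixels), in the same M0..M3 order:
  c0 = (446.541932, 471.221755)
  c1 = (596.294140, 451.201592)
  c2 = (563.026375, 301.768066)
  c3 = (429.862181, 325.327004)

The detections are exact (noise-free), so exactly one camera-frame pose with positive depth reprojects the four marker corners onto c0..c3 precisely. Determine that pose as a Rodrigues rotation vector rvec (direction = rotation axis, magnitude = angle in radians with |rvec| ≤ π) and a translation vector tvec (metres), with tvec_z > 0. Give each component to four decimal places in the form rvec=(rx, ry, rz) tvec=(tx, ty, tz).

Intrinsics K: fx=714.7, fy=828.6, cx=314.4, cy=243.6
Marker side s = 0.194 m; corners in marker frame (Z=0):
  M0 = (-0.0970, +0.0970, 0)
  M1 = (+0.0970, +0.0970, 0)
  M2 = (+0.0970, -0.0970, 0)
  M3 = (-0.0970, -0.0970, 0)
Detected image corners:
  c0 = (446.541932, 471.221755) px
  c1 = (596.294140, 451.201592) px
  c2 = (563.026375, 301.768066) px
  c3 = (429.862181, 325.327004) px
Planar DLT: solve 8×8 A·h = b for H (H[2,2]=1):
  H  [+621.29723 -161.12748 +506.82096]
  H  [-193.13290 +540.99701 +383.53190]
  H  [-0.20732 -0.56785 +1.00000]
B = K⁻¹H; ‖b₁‖=0.997598, ‖b₂‖=0.997598; λ = 2/(‖b₁‖+‖b₂‖) = 1.002408, sign → tz>0 ⇒ λ=+1.002408
r₁ = λ·B[:,0] = (+0.96283,-0.17255,-0.20782); r₂ = λ·B[:,1] = (+0.02441,+0.82182,-0.56922)
r₃ = r₁×r₂ = (+0.26901,+0.54299,+0.79549); SVD([r₁ r₂ r₃]) → R = UVᵀ:
  R  [+0.96283 +0.02441 +0.26901]
  R  [-0.17255 +0.82182 +0.54299]
  R  [-0.20782 -0.56922 +0.79549]
t = (+0.26988, +0.16928, +1.00241) m
tr R = 2.580135; θ = arccos((tr R − 1)/2) = 0.659877 rad = 37.808°
axis k = ((R−Rᵀ)₃₂, (R−Rᵀ)₁₃, (R−Rᵀ)₂₁) / (2 sinθ) = (-0.907156, +0.388923, -0.160647)
rvec = θ·k = (-0.598611, +0.256641, -0.106007)

rvec=(-0.5986, 0.2566, -0.1060) tvec=(0.2699, 0.1693, 1.0024)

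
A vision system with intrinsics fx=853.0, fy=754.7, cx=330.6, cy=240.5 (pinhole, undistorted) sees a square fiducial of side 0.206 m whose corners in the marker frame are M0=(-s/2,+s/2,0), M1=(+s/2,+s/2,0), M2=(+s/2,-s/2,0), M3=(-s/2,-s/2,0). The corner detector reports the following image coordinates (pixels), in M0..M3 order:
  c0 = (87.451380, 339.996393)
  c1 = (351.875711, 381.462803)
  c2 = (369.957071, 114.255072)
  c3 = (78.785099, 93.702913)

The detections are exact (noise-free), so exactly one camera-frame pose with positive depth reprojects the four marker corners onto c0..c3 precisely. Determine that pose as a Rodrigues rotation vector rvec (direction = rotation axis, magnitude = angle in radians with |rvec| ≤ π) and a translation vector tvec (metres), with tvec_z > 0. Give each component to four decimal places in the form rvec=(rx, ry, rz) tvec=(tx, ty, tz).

rvec=(0.2638, 0.2826, 0.0869) tvec=(-0.0790, -0.0022, 0.5853)

Intrinsics K: fx=853.0, fy=754.7, cx=330.6, cy=240.5
Marker side s = 0.206 m; corners in marker frame (Z=0):
  M0 = (-0.1030, +0.1030, 0)
  M1 = (+0.1030, +0.1030, 0)
  M2 = (+0.1030, -0.1030, 0)
  M3 = (-0.1030, -0.1030, 0)
Detected image corners:
  c0 = (87.451380, 339.996393) px
  c1 = (351.875711, 381.462803) px
  c2 = (369.957071, 114.255072) px
  c3 = (78.785099, 93.702913) px
Planar DLT: solve 8×8 A·h = b for H (H[2,2]=1):
  H  [+1245.34114 +82.23768 +215.45426]
  H  [+48.15368 +1350.83118 +237.71336]
  H  [-0.45095 +0.45976 +1.00000]
B = K⁻¹H; ‖b₁‖=1.708439, ‖b₂‖=1.708439; λ = 2/(‖b₁‖+‖b₂‖) = 0.585329, sign → tz>0 ⇒ λ=+0.585329
r₁ = λ·B[:,0] = (+0.95686,+0.12146,-0.26396); r₂ = λ·B[:,1] = (-0.04787,+0.96192,+0.26911)
r₃ = r₁×r₂ = (+0.28659,-0.24486,+0.92623); SVD([r₁ r₂ r₃]) → R = UVᵀ:
  R  [+0.95686 -0.04787 +0.28659]
  R  [+0.12146 +0.96192 -0.24486]
  R  [-0.26396 +0.26911 +0.92623]
t = (-0.07901, -0.00216, +0.58533) m
tr R = 2.845008; θ = arccos((tr R − 1)/2) = 0.396278 rad = 22.705°
axis k = ((R−Rᵀ)₃₂, (R−Rᵀ)₁₃, (R−Rᵀ)₂₁) / (2 sinθ) = (+0.665793, +0.713167, +0.219347)
rvec = θ·k = (+0.263839, +0.282612, +0.086922)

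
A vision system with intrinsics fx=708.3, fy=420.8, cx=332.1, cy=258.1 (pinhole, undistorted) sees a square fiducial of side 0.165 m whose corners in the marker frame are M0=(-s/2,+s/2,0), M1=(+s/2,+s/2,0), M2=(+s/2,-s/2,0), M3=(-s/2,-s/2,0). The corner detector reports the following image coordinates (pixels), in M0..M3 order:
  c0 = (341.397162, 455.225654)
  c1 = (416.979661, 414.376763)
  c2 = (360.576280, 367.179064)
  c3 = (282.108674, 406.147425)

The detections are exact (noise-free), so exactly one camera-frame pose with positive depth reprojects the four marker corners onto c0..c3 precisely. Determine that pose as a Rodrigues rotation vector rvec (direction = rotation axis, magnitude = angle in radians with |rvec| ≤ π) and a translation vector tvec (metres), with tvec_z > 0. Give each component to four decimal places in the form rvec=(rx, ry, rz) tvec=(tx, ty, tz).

rvec=(-0.0610, -0.3101, -0.6137) tvec=(0.0313, 0.4200, 1.1609)

Intrinsics K: fx=708.3, fy=420.8, cx=332.1, cy=258.1
Marker side s = 0.165 m; corners in marker frame (Z=0):
  M0 = (-0.0825, +0.0825, 0)
  M1 = (+0.0825, +0.0825, 0)
  M2 = (+0.0825, -0.0825, 0)
  M3 = (-0.0825, -0.0825, 0)
Detected image corners:
  c0 = (341.397162, 455.225654) px
  c1 = (416.979661, 414.376763) px
  c2 = (360.576280, 367.179064) px
  c3 = (282.108674, 406.147425) px
Planar DLT: solve 8×8 A·h = b for H (H[2,2]=1):
  H  [+558.53104 +361.01377 +351.16993]
  H  [-134.31407 +304.07692 +410.36129]
  H  [+0.26190 +0.03032 +1.00000]
B = K⁻¹H; ‖b₁‖=0.861425, ‖b₂‖=0.861425; λ = 2/(‖b₁‖+‖b₂‖) = 1.160867, sign → tz>0 ⇒ λ=+1.160867
r₁ = λ·B[:,0] = (+0.77285,-0.55701,+0.30403); r₂ = λ·B[:,1] = (+0.57518,+0.81727,+0.03520)
r₃ = r₁×r₂ = (-0.26808,+0.14767,+0.95201); SVD([r₁ r₂ r₃]) → R = UVᵀ:
  R  [+0.77285 +0.57518 -0.26808]
  R  [-0.55701 +0.81727 +0.14767]
  R  [+0.30403 +0.03520 +0.95201]
t = (+0.03125, +0.42005, +1.16087) m
tr R = 2.542135; θ = arccos((tr R − 1)/2) = 0.690280 rad = 39.550°
axis k = ((R−Rᵀ)₃₂, (R−Rᵀ)₁₃, (R−Rᵀ)₂₁) / (2 sinθ) = (-0.088311, -0.449243, -0.889034)
rvec = θ·k = (-0.060959, -0.310104, -0.613683)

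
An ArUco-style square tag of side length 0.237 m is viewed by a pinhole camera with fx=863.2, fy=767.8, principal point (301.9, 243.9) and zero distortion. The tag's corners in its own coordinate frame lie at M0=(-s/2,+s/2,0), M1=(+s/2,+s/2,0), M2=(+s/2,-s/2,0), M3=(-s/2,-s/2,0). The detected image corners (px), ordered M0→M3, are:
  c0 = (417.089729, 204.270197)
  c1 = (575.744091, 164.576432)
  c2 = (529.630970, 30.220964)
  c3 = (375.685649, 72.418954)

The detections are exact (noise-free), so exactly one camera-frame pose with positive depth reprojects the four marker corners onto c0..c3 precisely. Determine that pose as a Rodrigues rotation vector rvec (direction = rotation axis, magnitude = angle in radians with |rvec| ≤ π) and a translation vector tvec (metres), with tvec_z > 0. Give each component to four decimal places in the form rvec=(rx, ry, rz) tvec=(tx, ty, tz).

rvec=(-0.1056, 0.1567, -0.2626) tvec=(0.2551, -0.2118, 1.2851)

Intrinsics K: fx=863.2, fy=767.8, cx=301.9, cy=243.9
Marker side s = 0.237 m; corners in marker frame (Z=0):
  M0 = (-0.1185, +0.1185, 0)
  M1 = (+0.1185, +0.1185, 0)
  M2 = (+0.1185, -0.1185, 0)
  M3 = (-0.1185, -0.1185, 0)
Detected image corners:
  c0 = (417.089729, 204.270197) px
  c1 = (575.744091, 164.576432) px
  c2 = (529.630970, 30.220964) px
  c3 = (375.685649, 72.418954) px
Planar DLT: solve 8×8 A·h = b for H (H[2,2]=1):
  H  [+607.60957 +138.67592 +473.27690]
  H  [-185.68710 +550.16513 +117.37464]
  H  [-0.10910 -0.09658 +1.00000]
B = K⁻¹H; ‖b₁‖=0.778126, ‖b₂‖=0.778126; λ = 2/(‖b₁‖+‖b₂‖) = 1.285139, sign → tz>0 ⇒ λ=+1.285139
r₁ = λ·B[:,0] = (+0.95365,-0.26627,-0.14020); r₂ = λ·B[:,1] = (+0.24987,+0.96029,-0.12412)
r₃ = r₁×r₂ = (+0.16768,+0.08333,+0.98231); SVD([r₁ r₂ r₃]) → R = UVᵀ:
  R  [+0.95365 +0.24987 +0.16768]
  R  [-0.26627 +0.96029 +0.08333]
  R  [-0.14020 -0.12412 +0.98231]
t = (+0.25515, -0.21178, +1.28514) m
tr R = 2.896252; θ = arccos((tr R − 1)/2) = 0.323508 rad = 18.536°
axis k = ((R−Rᵀ)₃₂, (R−Rᵀ)₁₃, (R−Rᵀ)₂₁) / (2 sinθ) = (-0.326292, +0.484258, -0.811805)
rvec = θ·k = (-0.105558, +0.156661, -0.262626)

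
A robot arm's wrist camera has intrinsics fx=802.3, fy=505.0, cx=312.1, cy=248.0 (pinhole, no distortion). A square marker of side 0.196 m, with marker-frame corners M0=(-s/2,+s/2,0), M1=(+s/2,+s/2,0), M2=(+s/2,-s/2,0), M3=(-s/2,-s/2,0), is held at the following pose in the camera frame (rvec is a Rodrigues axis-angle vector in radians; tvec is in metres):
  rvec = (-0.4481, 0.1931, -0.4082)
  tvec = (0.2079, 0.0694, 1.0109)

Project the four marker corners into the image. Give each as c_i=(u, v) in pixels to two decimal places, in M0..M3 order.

c0=(437.83, 347.15) c1=(588.29, 305.27) c2=(513.69, 222.59) c3=(377.13, 262.35)

Intrinsics K: fx=802.3, fy=505.0, cx=312.1, cy=248.0
Marker side s = 0.196 m; corners in marker frame (Z=0):
  M0 = (-0.0980, +0.0980, 0)
  M1 = (+0.0980, +0.0980, 0)
  M2 = (+0.0980, -0.0980, 0)
  M3 = (-0.0980, -0.0980, 0)
rvec = (-0.4481, 0.1931, -0.4082), |rvec| = θ = 0.63617 rad = 36.450°
Rodrigues: sinθ=0.59412, 1−cosθ=0.19562; R = I + sinθ·[k]× + (1−cosθ)·[k]×²:
    [+0.90144 +0.33939 +0.26875]
    [-0.42304 +0.82240 +0.38038]
    [-0.09192 -0.45658 +0.88492]
t = (0.2079, 0.0694, 1.0109) m
M0: Pc = R·M0+t = (+0.15282, +0.19145, +0.97516); u = 802.3·(+0.15282)/0.97516 + 312.1 = 437.8301, v = 505.0·(+0.19145)/0.97516 + 248.0 = 347.1465
M1: Pc = R·M1+t = (+0.32950, +0.10854, +0.95715); u = 802.3·(+0.32950)/0.95715 + 312.1 = 588.2947, v = 505.0·(+0.10854)/0.95715 + 248.0 = 305.2653
M2: Pc = R·M2+t = (+0.26298, -0.05265, +1.04664); u = 802.3·(+0.26298)/1.04664 + 312.1 = 513.6875, v = 505.0·(-0.05265)/1.04664 + 248.0 = 222.5947
M3: Pc = R·M3+t = (+0.08630, +0.03026, +1.06465); u = 802.3·(+0.08630)/1.06465 + 312.1 = 377.1329, v = 505.0·(+0.03026)/1.06465 + 248.0 = 262.3546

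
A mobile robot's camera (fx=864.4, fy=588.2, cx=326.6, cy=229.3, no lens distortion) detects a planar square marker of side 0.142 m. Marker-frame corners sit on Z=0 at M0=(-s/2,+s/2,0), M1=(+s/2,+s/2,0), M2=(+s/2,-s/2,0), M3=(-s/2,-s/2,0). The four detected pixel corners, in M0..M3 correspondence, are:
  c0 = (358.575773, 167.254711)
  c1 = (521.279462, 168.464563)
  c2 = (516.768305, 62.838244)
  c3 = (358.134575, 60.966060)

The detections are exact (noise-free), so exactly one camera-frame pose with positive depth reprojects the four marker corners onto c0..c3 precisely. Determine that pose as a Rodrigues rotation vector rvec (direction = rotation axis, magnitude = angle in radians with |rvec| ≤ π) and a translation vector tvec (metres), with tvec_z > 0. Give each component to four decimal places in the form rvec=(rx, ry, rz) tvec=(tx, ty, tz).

Intrinsics K: fx=864.4, fy=588.2, cx=326.6, cy=229.3
Marker side s = 0.142 m; corners in marker frame (Z=0):
  M0 = (-0.0710, +0.0710, 0)
  M1 = (+0.0710, +0.0710, 0)
  M2 = (+0.0710, -0.0710, 0)
  M3 = (-0.0710, -0.0710, 0)
Detected image corners:
  c0 = (358.575773, 167.254711) px
  c1 = (521.279462, 168.464563) px
  c2 = (516.768305, 62.838244) px
  c3 = (358.134575, 60.966060) px
Planar DLT: solve 8×8 A·h = b for H (H[2,2]=1):
  H  [+1151.74166 -61.08773 +438.93972]
  H  [+16.23827 +725.59560 +114.20973]
  H  [+0.04663 -0.17911 +1.00000]
B = K⁻¹H; ‖b₁‖=1.315661, ‖b₂‖=1.315661; λ = 2/(‖b₁‖+‖b₂‖) = 0.760074, sign → tz>0 ⇒ λ=+0.760074
r₁ = λ·B[:,0] = (+0.99935,+0.00717,+0.03544); r₂ = λ·B[:,1] = (-0.00228,+0.99069,-0.13614)
r₃ = r₁×r₂ = (-0.03608,+0.13597,+0.99006); SVD([r₁ r₂ r₃]) → R = UVᵀ:
  R  [+0.99935 -0.00228 -0.03608]
  R  [+0.00717 +0.99069 +0.13597]
  R  [+0.03544 -0.13614 +0.99006]
t = (+0.09878, -0.14872, +0.76007) m
tr R = 2.980090; θ = arccos((tr R − 1)/2) = 0.141221 rad = 8.091°
axis k = ((R−Rᵀ)₃₂, (R−Rᵀ)₁₃, (R−Rᵀ)₂₁) / (2 sinθ) = (-0.966602, -0.254077, +0.033556)
rvec = θ·k = (-0.136504, -0.035881, +0.004739)

rvec=(-0.1365, -0.0359, 0.0047) tvec=(0.0988, -0.1487, 0.7601)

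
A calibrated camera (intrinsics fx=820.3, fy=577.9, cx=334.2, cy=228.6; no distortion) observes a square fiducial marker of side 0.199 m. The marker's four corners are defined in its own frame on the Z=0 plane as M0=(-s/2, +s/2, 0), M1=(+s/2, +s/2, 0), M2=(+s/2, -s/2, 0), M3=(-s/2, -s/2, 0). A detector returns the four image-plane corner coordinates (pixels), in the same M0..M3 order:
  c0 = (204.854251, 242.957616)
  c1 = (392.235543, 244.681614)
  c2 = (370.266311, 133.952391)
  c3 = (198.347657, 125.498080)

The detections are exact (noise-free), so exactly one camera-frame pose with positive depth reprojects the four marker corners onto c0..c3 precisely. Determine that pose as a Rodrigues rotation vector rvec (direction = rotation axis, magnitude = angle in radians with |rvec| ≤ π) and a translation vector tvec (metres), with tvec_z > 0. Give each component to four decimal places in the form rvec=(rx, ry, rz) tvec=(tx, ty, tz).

Intrinsics K: fx=820.3, fy=577.9, cx=334.2, cy=228.6
Marker side s = 0.199 m; corners in marker frame (Z=0):
  M0 = (-0.0995, +0.0995, 0)
  M1 = (+0.0995, +0.0995, 0)
  M2 = (+0.0995, -0.0995, 0)
  M3 = (-0.0995, -0.0995, 0)
Detected image corners:
  c0 = (204.854251, 242.957616) px
  c1 = (392.235543, 244.681614) px
  c2 = (370.266311, 133.952391) px
  c3 = (198.347657, 125.498080) px
Planar DLT: solve 8×8 A·h = b for H (H[2,2]=1):
  H  [+993.32990 -60.59253 +293.93357]
  H  [+85.52052 +487.33322 +184.25506]
  H  [+0.31684 -0.45763 +1.00000]
B = K⁻¹H; ‖b₁‖=1.127520, ‖b₂‖=1.127520; λ = 2/(‖b₁‖+‖b₂‖) = 0.886902, sign → tz>0 ⇒ λ=+0.886902
r₁ = λ·B[:,0] = (+0.95950,+0.02009,+0.28101); r₂ = λ·B[:,1] = (+0.09984,+0.90846,-0.40587)
r₃ = r₁×r₂ = (-0.26344,+0.41749,+0.86966); SVD([r₁ r₂ r₃]) → R = UVᵀ:
  R  [+0.95950 +0.09984 -0.26344]
  R  [+0.02009 +0.90846 +0.41749]
  R  [+0.28101 -0.40587 +0.86966]
t = (-0.04354, -0.06806, +0.88690) m
tr R = 2.737613; θ = arccos((tr R − 1)/2) = 0.518009 rad = 29.680°
axis k = ((R−Rᵀ)₃₂, (R−Rᵀ)₁₃, (R−Rᵀ)₂₁) / (2 sinθ) = (-0.831422, -0.549774, -0.080535)
rvec = θ·k = (-0.430684, -0.284788, -0.041718)

rvec=(-0.4307, -0.2848, -0.0417) tvec=(-0.0435, -0.0681, 0.8869)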